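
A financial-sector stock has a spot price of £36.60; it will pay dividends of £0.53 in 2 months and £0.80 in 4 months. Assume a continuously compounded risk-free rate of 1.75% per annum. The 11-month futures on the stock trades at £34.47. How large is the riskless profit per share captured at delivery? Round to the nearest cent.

£1.38 per share

PV(dividends) I = 0.53·e^(−0.0175·2/12) + 0.80·e^(−0.0175·4/12) = 1.3238
Fair futures F* = (S − I)·e^(rT) = (36.60 − 1.3238)·e^0.016042 = 35.2762 × 1.016171 = 35.8467
Market £34.47 < fair 35.8467: forward underpriced → reverse cash-and-carry (short the stock, invest proceeds at r, pay the dividends, go long the forward).
Profit at T = |F_mkt − F*| = |34.47 − 35.8467| = £1.38 per share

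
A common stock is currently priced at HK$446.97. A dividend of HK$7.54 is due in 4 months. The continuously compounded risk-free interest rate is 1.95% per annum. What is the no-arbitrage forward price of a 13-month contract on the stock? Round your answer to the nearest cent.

PV(dividends) I = 7.54·e^(−0.0195·4/12)
I = 7.4911
F = (S − I)·e^(rT) = (446.97 − 7.4911) · e^(0.0195·13/12)
= 439.4789 · e^0.021125 = 439.4789 × 1.021350 = HK$448.86

HK$448.86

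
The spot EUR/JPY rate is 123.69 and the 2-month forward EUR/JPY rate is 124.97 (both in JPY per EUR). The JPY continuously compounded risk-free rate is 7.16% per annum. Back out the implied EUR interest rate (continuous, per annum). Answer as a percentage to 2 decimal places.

F = S·e^((r_JPY − r_EUR)T) ⇒ r_EUR = r_JPY − ln(F/S)/T
ln(124.97/123.69) = 0.010295; /(2/12) = 0.061770
r_EUR = 0.0716 − 0.061770 = 0.009830
r_EUR = 0.98%

0.98%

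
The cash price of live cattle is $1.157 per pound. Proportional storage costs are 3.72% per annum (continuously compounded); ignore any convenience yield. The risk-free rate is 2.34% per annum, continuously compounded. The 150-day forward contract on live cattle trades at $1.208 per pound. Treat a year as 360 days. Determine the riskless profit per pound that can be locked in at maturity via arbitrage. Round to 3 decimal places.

Fair forward: F* = S·e^(carry·T), with carry = (r + u) = 0.0234 + 0.0372 = 0.0606
F* = 1.157 · e^(0.0606 × 150/360) = 1.157 · e^0.025250 = 1.157 × 1.025571 = $1.1866
Market $1.208 > fair $1.1866: forward overpriced → cash-and-carry (buy spot, short the forward).
At maturity, profit = |F_mkt − F*| = |1.208 − 1.1866| = $0.021 per pound

$0.021 per pound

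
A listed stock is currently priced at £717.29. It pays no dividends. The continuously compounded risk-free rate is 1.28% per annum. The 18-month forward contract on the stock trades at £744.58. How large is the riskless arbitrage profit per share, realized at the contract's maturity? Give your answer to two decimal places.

£13.38 per share

Fair forward: F* = S·e^(carry·T), with carry = r = 0.0128
F* = 717.29 · e^(0.0128 × 18/12) = 717.29 · e^0.019200 = 717.29 × 1.019386 = £731.1954
Market £744.58 > fair £731.1954: forward overpriced → cash-and-carry (buy spot, short the forward).
At maturity, profit = |F_mkt − F*| = |744.58 − 731.1954| = £13.38 per share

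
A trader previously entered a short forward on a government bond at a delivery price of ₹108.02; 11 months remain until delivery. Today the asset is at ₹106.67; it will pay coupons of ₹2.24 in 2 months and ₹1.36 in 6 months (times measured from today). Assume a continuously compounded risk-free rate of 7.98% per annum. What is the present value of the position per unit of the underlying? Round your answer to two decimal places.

-₹2.75

PV(remaining coupons) I = 2.24·e^(−0.0798·2/12) + 1.36·e^(−0.0798·6/12) = 3.5172
Current forward F = (S − I)·e^(rT) = (106.67 − 3.5172)·e^(0.0798·11/12) = 103.1528 × 1.075892 = 110.9813
Value (long) = (F − K)·e^(−rT) = (110.9813 − 108.02) × 0.929461 = 2.7524
Short position value = −(long value) = -₹2.75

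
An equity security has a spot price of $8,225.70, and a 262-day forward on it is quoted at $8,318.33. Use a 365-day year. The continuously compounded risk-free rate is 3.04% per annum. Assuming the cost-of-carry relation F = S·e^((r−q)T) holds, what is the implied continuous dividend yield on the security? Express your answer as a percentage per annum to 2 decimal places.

From F = S·e^((r−q)T): (r − q) = ln(F/S)/T
ln(8318.33/8225.70) = ln(1.011261) = 0.011198
(r − q) = 0.011198 / (262/365) = 0.015600
q = r − ln(F/S)/T = 0.0304 − 0.015600 = 0.014800
q = 1.48%

1.48%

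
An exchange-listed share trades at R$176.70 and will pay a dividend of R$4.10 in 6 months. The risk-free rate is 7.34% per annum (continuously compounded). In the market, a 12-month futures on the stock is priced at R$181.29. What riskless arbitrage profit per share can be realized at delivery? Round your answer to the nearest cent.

PV(dividends) I = 4.10·e^(−0.0734·6/12) = 3.9523
Fair futures F* = (S − I)·e^(rT) = (176.70 − 3.9523)·e^0.073400 = 172.7477 × 1.076161 = 185.9043
Market R$181.29 < fair 185.9043: forward underpriced → reverse cash-and-carry (short the stock, invest proceeds at r, pay the dividends, go long the forward).
Profit at T = |F_mkt − F*| = |181.29 − 185.9043| = R$4.61 per share

R$4.61 per share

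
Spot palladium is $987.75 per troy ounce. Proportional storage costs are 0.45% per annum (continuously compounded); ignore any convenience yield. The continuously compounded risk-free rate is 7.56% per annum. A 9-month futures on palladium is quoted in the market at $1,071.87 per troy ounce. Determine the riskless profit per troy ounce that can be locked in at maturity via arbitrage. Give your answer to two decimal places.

Fair futures: F* = S·e^(carry·T), with carry = (r + u) = 0.0756 + 0.0045 = 0.0801
F* = 987.75 · e^(0.0801 × 9/12) = 987.75 · e^0.060075 = 987.75 × 1.061916 = $1048.9075
Market $1071.87 > fair $1048.9075: forward overpriced → cash-and-carry (buy spot, short the forward).
At maturity, profit = |F_mkt − F*| = |1071.87 − 1048.9075| = $22.96 per troy ounce

$22.96 per troy ounce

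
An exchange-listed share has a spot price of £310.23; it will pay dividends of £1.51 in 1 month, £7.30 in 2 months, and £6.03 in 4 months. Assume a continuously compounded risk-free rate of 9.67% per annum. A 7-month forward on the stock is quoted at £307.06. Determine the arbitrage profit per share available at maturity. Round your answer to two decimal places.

£5.81 per share

PV(dividends) I = 1.51·e^(−0.0967·1/12) + 7.30·e^(−0.0967·2/12) + 6.03·e^(−0.0967·4/12) = 14.5199
Fair forward F* = (S − I)·e^(rT) = (310.23 − 14.5199)·e^0.056408 = 295.7101 × 1.058029 = 312.8699
Market £307.06 < fair 312.8699: forward underpriced → reverse cash-and-carry (short the stock, invest proceeds at r, pay the dividends, go long the forward).
Profit at T = |F_mkt − F*| = |307.06 − 312.8699| = £5.81 per share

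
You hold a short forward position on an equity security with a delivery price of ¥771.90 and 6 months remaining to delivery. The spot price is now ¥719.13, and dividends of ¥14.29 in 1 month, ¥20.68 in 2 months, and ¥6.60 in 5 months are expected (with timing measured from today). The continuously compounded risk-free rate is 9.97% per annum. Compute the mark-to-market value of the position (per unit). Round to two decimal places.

¥56.08

PV(remaining dividends) I = 14.29·e^(−0.0997·1/12) + 20.68·e^(−0.0997·2/12) + 6.60·e^(−0.0997·5/12) = 40.8424
Current forward F = (S − I)·e^(rT) = (719.13 − 40.8424)·e^(0.0997·6/12) = 678.2876 × 1.051113 = 712.9569
Value (long) = (F − K)·e^(−rT) = (712.9569 − 771.90) × 0.951372 = -56.0768
Short position value = −(long value) = ¥56.08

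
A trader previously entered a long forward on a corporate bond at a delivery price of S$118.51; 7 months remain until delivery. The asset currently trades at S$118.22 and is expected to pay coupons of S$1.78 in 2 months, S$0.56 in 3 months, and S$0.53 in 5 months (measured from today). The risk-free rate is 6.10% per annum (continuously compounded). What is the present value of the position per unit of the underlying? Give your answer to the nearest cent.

PV(remaining coupons) I = 1.78·e^(−0.0610·2/12) + 0.56·e^(−0.0610·3/12) + 0.53·e^(−0.0610·5/12) = 2.8302
Current forward F = (S − I)·e^(rT) = (118.22 − 2.8302)·e^(0.0610·7/12) = 115.3898 × 1.036224 = 119.5697
Value (long) = (F − K)·e^(−rT) = (119.5697 − 118.51) × 0.965042 = 1.0227
Value = S$1.02

S$1.02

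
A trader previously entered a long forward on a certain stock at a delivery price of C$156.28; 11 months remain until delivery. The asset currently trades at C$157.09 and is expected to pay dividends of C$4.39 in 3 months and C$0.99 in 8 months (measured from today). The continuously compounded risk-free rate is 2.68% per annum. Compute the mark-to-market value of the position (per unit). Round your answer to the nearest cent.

PV(remaining dividends) I = 4.39·e^(−0.0268·3/12) + 0.99·e^(−0.0268·8/12) = 5.3332
Current forward F = (S − I)·e^(rT) = (157.09 − 5.3332)·e^(0.0268·11/12) = 151.7568 × 1.024871 = 155.5311
Value (long) = (F − K)·e^(−rT) = (155.5311 − 156.28) × 0.975733 = -0.7307
Value = -C$0.73

-C$0.73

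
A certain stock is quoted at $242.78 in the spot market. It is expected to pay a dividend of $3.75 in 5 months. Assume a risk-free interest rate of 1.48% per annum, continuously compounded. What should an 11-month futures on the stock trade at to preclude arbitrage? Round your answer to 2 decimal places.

PV(dividends) I = 3.75·e^(−0.0148·5/12)
I = 3.7269
F = (S − I)·e^(rT) = (242.78 − 3.7269) · e^(0.0148·11/12)
= 239.0531 · e^0.013567 = 239.0531 × 1.013659 = $242.32

$242.32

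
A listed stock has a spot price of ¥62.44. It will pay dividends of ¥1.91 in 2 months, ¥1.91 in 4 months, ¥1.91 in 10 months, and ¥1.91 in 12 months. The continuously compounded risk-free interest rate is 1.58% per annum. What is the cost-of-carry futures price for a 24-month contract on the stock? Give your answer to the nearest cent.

PV(dividends) I = 1.91·e^(−0.0158·2/12) + 1.91·e^(−0.0158·4/12) + 1.91·e^(−0.0158·10/12) + 1.91·e^(−0.0158·12/12)
I = 1.9050 + 1.9000 + 1.8850 + 1.8801 = 7.5701
F = (S − I)·e^(rT) = (62.44 − 7.5701) · e^(0.0158·24/12)
= 54.8699 · e^0.031600 = 54.8699 × 1.032105 = ¥56.63

¥56.63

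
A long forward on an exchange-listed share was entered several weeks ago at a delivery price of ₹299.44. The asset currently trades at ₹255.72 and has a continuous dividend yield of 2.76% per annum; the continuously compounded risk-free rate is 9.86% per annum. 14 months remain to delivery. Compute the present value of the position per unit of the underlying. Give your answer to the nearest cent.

-₹19.28

Current fair forward for the remaining 14 months: F = S·e^((r − q)·T), (r − q) = 0.0986 − 0.0276 = 0.0710
F = 255.72 · e^(0.0710 × 14/12) = 255.72 × 1.086361 = 277.8042
Value of long forward = (F − K)·e^(−rT) = (277.8042 − 299.44) · e^(−0.0986·14/12)
= -21.6358 × 0.891336 = -19.28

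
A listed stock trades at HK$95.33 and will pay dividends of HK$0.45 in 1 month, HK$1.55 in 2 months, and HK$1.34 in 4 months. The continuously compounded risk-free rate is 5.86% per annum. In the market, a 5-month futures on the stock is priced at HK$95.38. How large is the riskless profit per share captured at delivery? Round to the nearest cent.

PV(dividends) I = 0.45·e^(−0.0586·1/12) + 1.55·e^(−0.0586·2/12) + 1.34·e^(−0.0586·4/12) = 3.2968
Fair futures F* = (S − I)·e^(rT) = (95.33 − 3.2968)·e^0.024417 = 92.0332 × 1.024718 = 94.3081
Market HK$95.38 > fair 94.3081: forward overpriced → cash-and-carry (borrow at r, buy the stock and collect the dividends, short the forward).
Profit at T = |F_mkt − F*| = |95.38 − 94.3081| = HK$1.07 per share

HK$1.07 per share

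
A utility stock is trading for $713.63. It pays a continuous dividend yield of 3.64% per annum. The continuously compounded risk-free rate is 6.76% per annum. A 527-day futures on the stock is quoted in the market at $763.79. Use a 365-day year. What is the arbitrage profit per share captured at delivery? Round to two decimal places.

Fair futures: F* = S·e^(carry·T), with carry = (r − q) = 0.0676 − 0.0364 = 0.0312
F* = 713.63 · e^(0.0312 × 527/365) = 713.63 · e^0.045048 = 713.63 × 1.046078 = $746.5126
Market $763.79 > fair $746.5126: forward overpriced → cash-and-carry (buy spot, short the forward).
At maturity, profit = |F_mkt − F*| = |763.79 − 746.5126| = $17.28 per share

$17.28 per share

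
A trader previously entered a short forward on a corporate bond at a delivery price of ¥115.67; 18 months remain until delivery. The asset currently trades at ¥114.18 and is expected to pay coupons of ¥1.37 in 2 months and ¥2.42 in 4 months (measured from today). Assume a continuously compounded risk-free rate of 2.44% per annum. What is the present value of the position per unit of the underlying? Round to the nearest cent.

¥1.10

PV(remaining coupons) I = 1.37·e^(−0.0244·2/12) + 2.42·e^(−0.0244·4/12) = 3.7648
Current forward F = (S − I)·e^(rT) = (114.18 − 3.7648)·e^(0.0244·18/12) = 110.4152 × 1.037278 = 114.5313
Value (long) = (F − K)·e^(−rT) = (114.5313 − 115.67) × 0.964062 = -1.0978
Short position value = −(long value) = ¥1.10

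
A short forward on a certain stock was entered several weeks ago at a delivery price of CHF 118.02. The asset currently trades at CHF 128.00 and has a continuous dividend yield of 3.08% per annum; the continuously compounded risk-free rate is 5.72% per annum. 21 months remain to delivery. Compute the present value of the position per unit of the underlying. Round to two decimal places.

Current fair forward for the remaining 21 months: F = S·e^((r − q)·T), (r − q) = 0.0572 − 0.0308 = 0.0264
F = 128.00 · e^(0.0264 × 21/12) = 128.00 × 1.047284 = 134.0524
Value of long forward = (F − K)·e^(−rT) = (134.0524 − 118.02) · e^(−0.0572·21/12)
= 16.0324 × 0.904747 = 14.51
Short position value = −(long value) = -CHF 14.51

-CHF 14.51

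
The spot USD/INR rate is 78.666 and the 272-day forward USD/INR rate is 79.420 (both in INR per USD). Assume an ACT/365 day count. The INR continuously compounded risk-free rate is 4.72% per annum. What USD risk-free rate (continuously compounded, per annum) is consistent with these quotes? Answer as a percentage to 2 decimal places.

3.44%

F = S·e^((r_INR − r_USD)T) ⇒ r_USD = r_INR − ln(F/S)/T
ln(79.420/78.666) = 0.009539; /(272/365) = 0.012800
r_USD = 0.0472 − 0.012800 = 0.034400
r_USD = 3.44%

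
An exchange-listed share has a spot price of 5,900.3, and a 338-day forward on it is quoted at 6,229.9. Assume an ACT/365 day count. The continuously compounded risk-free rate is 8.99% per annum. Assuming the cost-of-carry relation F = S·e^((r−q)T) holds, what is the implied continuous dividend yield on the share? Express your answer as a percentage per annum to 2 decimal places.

From F = S·e^((r−q)T): (r − q) = ln(F/S)/T
ln(6229.9/5900.3) = ln(1.055862) = 0.054357
(r − q) = 0.054357 / (338/365) = 0.058699
q = r − ln(F/S)/T = 0.0899 − 0.058699 = 0.031201
q = 3.12%

3.12%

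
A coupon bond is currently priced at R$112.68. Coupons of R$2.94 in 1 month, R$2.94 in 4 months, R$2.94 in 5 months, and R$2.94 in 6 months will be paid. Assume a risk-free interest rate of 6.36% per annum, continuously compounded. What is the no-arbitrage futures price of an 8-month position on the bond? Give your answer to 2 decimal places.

R$105.55

PV(coupons) I = 2.94·e^(−0.0636·1/12) + 2.94·e^(−0.0636·4/12) + 2.94·e^(−0.0636·5/12) + 2.94·e^(−0.0636·6/12)
I = 2.9245 + 2.8783 + 2.8631 + 2.8480 = 11.5139
F = (S − I)·e^(rT) = (112.68 − 11.5139) · e^(0.0636·8/12)
= 101.1661 · e^0.042400 = 101.1661 × 1.043312 = R$105.55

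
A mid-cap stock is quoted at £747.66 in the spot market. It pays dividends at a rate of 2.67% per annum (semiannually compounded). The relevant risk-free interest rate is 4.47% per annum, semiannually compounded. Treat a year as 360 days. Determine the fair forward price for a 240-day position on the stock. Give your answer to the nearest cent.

£756.53

F = S · (1+r/2)^(2T) / (1+q/2)^(2T)
= 747.66 × 1.029910 / 1.017839 = 747.66 × 1.011859
F = £756.53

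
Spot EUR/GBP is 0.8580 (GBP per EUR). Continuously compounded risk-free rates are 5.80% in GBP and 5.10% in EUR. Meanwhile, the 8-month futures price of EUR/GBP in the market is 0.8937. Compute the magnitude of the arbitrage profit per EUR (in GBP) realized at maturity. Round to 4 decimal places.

0.0317 per EUR (in GBP)

Fair futures: F* = S·e^(carry·T), with carry = (r_GBP − r_EUR) = 0.0580 − 0.0510 = 0.0070
F* = 0.8580 · e^(0.0070 × 8/12) = 0.8580 · e^0.004667 = 0.8580 × 1.004678 = 0.8620
Market 0.8937 > fair 0.8620: forward overpriced → cash-and-carry (buy spot, short the forward).
At maturity, profit = |F_mkt − F*| = |0.8937 − 0.8620| = 0.0317 per EUR (in GBP)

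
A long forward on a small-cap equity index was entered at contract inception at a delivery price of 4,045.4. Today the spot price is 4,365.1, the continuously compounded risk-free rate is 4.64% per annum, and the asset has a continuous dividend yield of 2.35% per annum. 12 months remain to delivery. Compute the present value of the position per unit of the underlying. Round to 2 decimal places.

401.73

Current fair forward for the remaining 12 months: F = S·e^((r − q)·T), (r − q) = 0.0464 − 0.0235 = 0.0229
F = 4365.1 · e^(0.0229 × 12/12) = 4365.1 × 1.02316422 = 4466.2141
Value of long forward = (F − K)·e^(−rT) = (4466.2141 − 4045.4) · e^(−0.0464·12/12)
= 420.8141 × 0.95466002 = 401.73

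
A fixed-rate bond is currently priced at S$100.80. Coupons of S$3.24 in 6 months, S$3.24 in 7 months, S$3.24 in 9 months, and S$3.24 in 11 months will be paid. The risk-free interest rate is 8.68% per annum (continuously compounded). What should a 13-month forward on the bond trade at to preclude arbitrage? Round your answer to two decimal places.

PV(coupons) I = 3.24·e^(−0.0868·6/12) + 3.24·e^(−0.0868·7/12) + 3.24·e^(−0.0868·9/12) + 3.24·e^(−0.0868·11/12)
I = 3.1024 + 3.0800 + 3.0358 + 2.9922 = 12.2104
F = (S − I)·e^(rT) = (100.80 − 12.2104) · e^(0.0868·13/12)
= 88.5896 · e^0.094033 = 88.5896 × 1.098596 = S$97.32

S$97.32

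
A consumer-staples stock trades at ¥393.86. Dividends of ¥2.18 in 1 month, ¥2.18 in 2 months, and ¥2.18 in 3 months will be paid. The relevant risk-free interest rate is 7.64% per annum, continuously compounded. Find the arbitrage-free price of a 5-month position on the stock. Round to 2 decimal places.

¥399.93

PV(dividends) I = 2.18·e^(−0.0764·1/12) + 2.18·e^(−0.0764·2/12) + 2.18·e^(−0.0764·3/12)
I = 2.1662 + 2.1524 + 2.1388 = 6.4574
F = (S − I)·e^(rT) = (393.86 − 6.4574) · e^(0.0764·5/12)
= 387.4026 · e^0.031833 = 387.4026 × 1.032345 = ¥399.93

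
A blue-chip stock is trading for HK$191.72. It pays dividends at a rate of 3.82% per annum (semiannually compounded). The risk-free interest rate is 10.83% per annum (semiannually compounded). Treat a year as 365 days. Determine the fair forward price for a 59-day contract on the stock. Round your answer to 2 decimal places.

F = S · (1+r/2)^(2T) / (1+q/2)^(2T)
= 191.72 × 1.017195 / 1.006135 = 191.72 × 1.010993
F = HK$193.83

HK$193.83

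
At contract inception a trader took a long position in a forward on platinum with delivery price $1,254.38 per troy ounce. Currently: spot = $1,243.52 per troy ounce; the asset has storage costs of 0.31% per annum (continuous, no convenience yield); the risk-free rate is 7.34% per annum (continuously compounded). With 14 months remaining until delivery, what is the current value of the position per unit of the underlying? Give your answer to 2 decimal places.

Current fair forward for the remaining 14 months: F = S·e^((r + u)·T), (r + u) = 0.0734 + 0.0031 = 0.0765
F = 1243.52 · e^(0.0765 × 14/12) = 1243.52 × 1.09335396 = 1359.6075
Value of long forward = (F − K)·e^(−rT) = (1359.6075 − 1254.38) · e^(−0.0734·14/12)
= 105.2275 × 0.91793074 = 96.59

$96.59 per troy ounce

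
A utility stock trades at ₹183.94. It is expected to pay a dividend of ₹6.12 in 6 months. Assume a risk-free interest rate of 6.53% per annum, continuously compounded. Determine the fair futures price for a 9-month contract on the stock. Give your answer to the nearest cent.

PV(dividends) I = 6.12·e^(−0.0653·6/12)
I = 5.9234
F = (S − I)·e^(rT) = (183.94 − 5.9234) · e^(0.0653·9/12)
= 178.0166 · e^0.048975 = 178.0166 × 1.050194 = ₹186.95

₹186.95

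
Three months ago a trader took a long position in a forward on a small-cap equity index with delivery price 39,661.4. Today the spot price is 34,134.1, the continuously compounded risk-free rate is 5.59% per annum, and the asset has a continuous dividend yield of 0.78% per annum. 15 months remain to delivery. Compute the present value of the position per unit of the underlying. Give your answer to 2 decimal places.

-3181.76

Current fair forward for the remaining 15 months: F = S·e^((r − q)·T), (r − q) = 0.0559 − 0.0078 = 0.0481
F = 34134.1 · e^(0.0481 × 15/12) = 34134.1 × 1.06196928 = 36249.3656
Value of long forward = (F − K)·e^(−rT) = (36249.3656 − 39661.4) · e^(−0.0559·15/12)
= -3412.0344 × 0.93251038 = -3181.76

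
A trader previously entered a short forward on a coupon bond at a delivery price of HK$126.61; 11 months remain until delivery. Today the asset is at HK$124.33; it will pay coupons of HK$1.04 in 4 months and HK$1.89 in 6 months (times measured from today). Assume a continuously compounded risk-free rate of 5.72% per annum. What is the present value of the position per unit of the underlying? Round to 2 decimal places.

-HK$1.33

PV(remaining coupons) I = 1.04·e^(−0.0572·4/12) + 1.89·e^(−0.0572·6/12) = 2.8571
Current forward F = (S − I)·e^(rT) = (124.33 − 2.8571)·e^(0.0572·11/12) = 121.4729 × 1.053832 = 128.0120
Value (long) = (F − K)·e^(−rT) = (128.0120 − 126.61) × 0.948918 = 1.3304
Short position value = −(long value) = -HK$1.33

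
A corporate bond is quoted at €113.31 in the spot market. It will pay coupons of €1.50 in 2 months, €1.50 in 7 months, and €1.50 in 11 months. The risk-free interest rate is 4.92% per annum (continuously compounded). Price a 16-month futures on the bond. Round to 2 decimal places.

€116.32

PV(coupons) I = 1.50·e^(−0.0492·2/12) + 1.50·e^(−0.0492·7/12) + 1.50·e^(−0.0492·11/12)
I = 1.4878 + 1.4576 + 1.4339 = 4.3793
F = (S − I)·e^(rT) = (113.31 − 4.3793) · e^(0.0492·16/12)
= 108.9307 · e^0.065600 = 108.9307 × 1.067800 = €116.32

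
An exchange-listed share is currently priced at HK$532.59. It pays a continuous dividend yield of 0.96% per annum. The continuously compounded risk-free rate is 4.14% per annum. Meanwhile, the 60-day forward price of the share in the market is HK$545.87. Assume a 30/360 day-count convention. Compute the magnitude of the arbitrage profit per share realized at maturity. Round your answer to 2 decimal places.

HK$10.45 per share

Fair forward: F* = S·e^(carry·T), with carry = (r − q) = 0.0414 − 0.0096 = 0.0318
F* = 532.59 · e^(0.0318 × 60/360) = 532.59 · e^0.005300 = 532.59 × 1.005314 = HK$535.4202
Market HK$545.87 > fair HK$535.4202: forward overpriced → cash-and-carry (buy spot, short the forward).
At maturity, profit = |F_mkt − F*| = |545.87 − 535.4202| = HK$10.45 per share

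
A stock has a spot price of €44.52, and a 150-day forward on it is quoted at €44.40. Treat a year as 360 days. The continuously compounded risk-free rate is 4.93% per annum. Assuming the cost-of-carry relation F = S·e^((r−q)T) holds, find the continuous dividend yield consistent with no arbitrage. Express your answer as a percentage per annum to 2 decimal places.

5.58%

From F = S·e^((r−q)T): (r − q) = ln(F/S)/T
ln(44.40/44.52) = ln(0.997305) = -0.002699
(r − q) = -0.002699 / (150/360) = -0.006478
q = r − ln(F/S)/T = 0.0493 + 0.006478 = 0.055778
q = 5.58%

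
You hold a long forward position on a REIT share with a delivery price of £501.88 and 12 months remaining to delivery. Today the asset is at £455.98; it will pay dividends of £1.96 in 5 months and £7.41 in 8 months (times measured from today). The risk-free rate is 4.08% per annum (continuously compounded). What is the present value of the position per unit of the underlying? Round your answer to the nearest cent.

PV(remaining dividends) I = 1.96·e^(−0.0408·5/12) + 7.41·e^(−0.0408·8/12) = 9.1381
Current forward F = (S − I)·e^(rT) = (455.98 − 9.1381)·e^(0.0408·12/12) = 446.8419 × 1.041644 = 465.4502
Value (long) = (F − K)·e^(−rT) = (465.4502 − 501.88) × 0.960021 = -34.9734
Value = -£34.97

-£34.97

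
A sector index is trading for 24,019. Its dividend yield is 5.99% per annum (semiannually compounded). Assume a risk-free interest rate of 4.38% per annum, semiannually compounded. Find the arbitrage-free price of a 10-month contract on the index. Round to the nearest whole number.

F = S · (1+r/2)^(2T) / (1+q/2)^(2T)
= 24019 × 1.036766 / 1.050413 = 24019 × 0.987008
F = 23,707

23,707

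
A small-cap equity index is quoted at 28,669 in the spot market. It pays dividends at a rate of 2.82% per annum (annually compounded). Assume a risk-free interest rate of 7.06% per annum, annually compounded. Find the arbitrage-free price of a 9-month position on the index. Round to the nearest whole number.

F = S · (1+r)^T / (1+q)^T
= 28669 × 1.052496 / 1.021076 = 28669 × 1.030771
F = 29,551

29,551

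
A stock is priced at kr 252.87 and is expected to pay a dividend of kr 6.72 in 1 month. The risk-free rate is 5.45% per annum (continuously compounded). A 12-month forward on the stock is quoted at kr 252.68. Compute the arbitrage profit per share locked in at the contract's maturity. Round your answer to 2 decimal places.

PV(dividends) I = 6.72·e^(−0.0545·1/12) = 6.6895
Fair forward F* = (S − I)·e^(rT) = (252.87 − 6.6895)·e^0.054500 = 246.1805 × 1.056012 = 259.9696
Market kr 252.68 < fair 259.9696: forward underpriced → reverse cash-and-carry (short the stock, invest proceeds at r, pay the dividends, go long the forward).
Profit at T = |F_mkt − F*| = |252.68 − 259.9696| = kr 7.29 per share

kr 7.29 per share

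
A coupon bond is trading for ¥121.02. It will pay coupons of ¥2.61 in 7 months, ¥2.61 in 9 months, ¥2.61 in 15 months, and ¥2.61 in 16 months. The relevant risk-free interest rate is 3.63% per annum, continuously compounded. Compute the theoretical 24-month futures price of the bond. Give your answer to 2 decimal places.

¥119.30

PV(coupons) I = 2.61·e^(−0.0363·7/12) + 2.61·e^(−0.0363·9/12) + 2.61·e^(−0.0363·15/12) + 2.61·e^(−0.0363·16/12)
I = 2.5553 + 2.5399 + 2.4942 + 2.4867 = 10.0761
F = (S − I)·e^(rT) = (121.02 − 10.0761) · e^(0.0363·24/12)
= 110.9439 · e^0.072600 = 110.9439 × 1.075300 = ¥119.30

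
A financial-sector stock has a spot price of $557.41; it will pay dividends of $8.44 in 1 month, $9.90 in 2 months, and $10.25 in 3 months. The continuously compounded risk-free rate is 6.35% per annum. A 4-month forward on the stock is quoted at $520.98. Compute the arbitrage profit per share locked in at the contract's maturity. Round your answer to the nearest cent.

PV(dividends) I = 8.44·e^(−0.0635·1/12) + 9.90·e^(−0.0635·2/12) + 10.25·e^(−0.0635·3/12) = 28.2798
Fair forward F* = (S − I)·e^(rT) = (557.41 − 28.2798)·e^0.021167 = 529.1302 × 1.021393 = 540.4499
Market $520.98 < fair 540.4499: forward underpriced → reverse cash-and-carry (short the stock, invest proceeds at r, pay the dividends, go long the forward).
Profit at T = |F_mkt − F*| = |520.98 − 540.4499| = $19.47 per share

$19.47 per share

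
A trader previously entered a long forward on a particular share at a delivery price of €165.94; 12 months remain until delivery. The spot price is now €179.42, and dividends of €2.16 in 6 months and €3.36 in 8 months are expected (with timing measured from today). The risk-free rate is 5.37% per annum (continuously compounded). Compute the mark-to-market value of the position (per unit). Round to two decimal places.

€16.81

PV(remaining dividends) I = 2.16·e^(−0.0537·6/12) + 3.36·e^(−0.0537·8/12) = 5.3446
Current forward F = (S − I)·e^(rT) = (179.42 − 5.3446)·e^(0.0537·12/12) = 174.0754 × 1.055168 = 183.6788
Value (long) = (F − K)·e^(−rT) = (183.6788 − 165.94) × 0.947716 = 16.8113
Value = €16.81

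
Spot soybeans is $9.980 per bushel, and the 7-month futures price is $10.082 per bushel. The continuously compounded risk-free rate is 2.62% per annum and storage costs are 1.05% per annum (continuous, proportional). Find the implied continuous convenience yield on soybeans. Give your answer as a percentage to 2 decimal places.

F = S·e^((r+u−y)T) ⇒ (r+u−y) = ln(F/S)/T
ln(10.082/9.980) = 0.010169; /T ⇒ 0.017433
y = r + u − ln(F/S)/T = 0.0262 + 0.0105 − 0.017433 = 0.019267
y = 1.93%

1.93%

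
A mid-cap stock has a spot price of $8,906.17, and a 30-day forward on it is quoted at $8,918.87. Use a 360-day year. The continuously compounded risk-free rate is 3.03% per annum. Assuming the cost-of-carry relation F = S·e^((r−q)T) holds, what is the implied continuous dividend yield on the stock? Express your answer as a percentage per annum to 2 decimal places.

From F = S·e^((r−q)T): (r − q) = ln(F/S)/T
ln(8918.87/8906.17) = ln(1.001426) = 0.001425
(r − q) = 0.001425 / (30/360) = 0.017100
q = r − ln(F/S)/T = 0.0303 − 0.017100 = 0.013200
q = 1.32%

1.32%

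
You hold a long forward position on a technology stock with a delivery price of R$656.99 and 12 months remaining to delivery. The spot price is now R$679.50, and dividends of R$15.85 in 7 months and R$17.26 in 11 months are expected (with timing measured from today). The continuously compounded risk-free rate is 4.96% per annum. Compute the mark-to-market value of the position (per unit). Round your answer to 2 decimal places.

R$22.41

PV(remaining dividends) I = 15.85·e^(−0.0496·7/12) + 17.26·e^(−0.0496·11/12) = 31.8908
Current forward F = (S − I)·e^(rT) = (679.50 − 31.8908)·e^(0.0496·12/12) = 647.6092 × 1.050851 = 680.5408
Value (long) = (F − K)·e^(−rT) = (680.5408 − 656.99) × 0.951610 = 22.4112
Value = R$22.41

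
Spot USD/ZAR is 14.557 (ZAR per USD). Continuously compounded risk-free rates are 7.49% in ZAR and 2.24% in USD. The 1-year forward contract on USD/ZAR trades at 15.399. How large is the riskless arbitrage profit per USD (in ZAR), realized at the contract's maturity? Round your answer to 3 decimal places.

Fair forward: F* = S·e^(carry·T), with carry = (r_ZAR − r_USD) = 0.0749 − 0.0224 = 0.0525
F* = 14.557 · e^(0.0525 × 1) = 14.557 · e^0.052500 = 14.557 × 1.053903 = 15.3417
Market 15.399 > fair 15.3417: forward overpriced → cash-and-carry (buy spot, short the forward).
At maturity, profit = |F_mkt − F*| = |15.399 − 15.3417| = 0.057 per USD (in ZAR)

0.057 per USD (in ZAR)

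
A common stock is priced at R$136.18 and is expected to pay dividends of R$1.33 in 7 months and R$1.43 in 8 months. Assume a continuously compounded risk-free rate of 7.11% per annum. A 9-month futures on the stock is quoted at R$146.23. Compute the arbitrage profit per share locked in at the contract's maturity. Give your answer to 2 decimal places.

PV(dividends) I = 1.33·e^(−0.0711·7/12) + 1.43·e^(−0.0711·8/12) = 2.6398
Fair futures F* = (S − I)·e^(rT) = (136.18 − 2.6398)·e^0.053325 = 133.5402 × 1.054772 = 140.8545
Market R$146.23 > fair 140.8545: forward overpriced → cash-and-carry (borrow at r, buy the stock and collect the dividends, short the forward).
Profit at T = |F_mkt − F*| = |146.23 − 140.8545| = R$5.38 per share

R$5.38 per share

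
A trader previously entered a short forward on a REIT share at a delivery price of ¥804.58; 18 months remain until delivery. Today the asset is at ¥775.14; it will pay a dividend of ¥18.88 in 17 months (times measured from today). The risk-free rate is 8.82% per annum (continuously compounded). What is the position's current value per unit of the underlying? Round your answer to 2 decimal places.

-¥53.60

PV(remaining dividends) I = 18.88·e^(−0.0882·17/12) = 16.6624
Current forward F = (S − I)·e^(rT) = (775.14 − 16.6624)·e^(0.0882·18/12) = 758.4776 × 1.141451 = 865.7650
Value (long) = (F − K)·e^(−rT) = (865.7650 − 804.58) × 0.876078 = 53.6028
Short position value = −(long value) = -¥53.60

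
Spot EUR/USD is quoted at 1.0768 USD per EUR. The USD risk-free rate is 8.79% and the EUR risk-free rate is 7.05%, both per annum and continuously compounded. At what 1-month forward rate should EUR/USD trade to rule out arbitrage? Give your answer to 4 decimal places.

1.0784

F = S·e^((r_USD − r_EUR)T) = 1.0768 · e^((0.0879 − 0.0705) × 1/12)
= 1.0768 · e^0.001450 = 1.0768 × 1.001451
F = 1.0784 USD per EUR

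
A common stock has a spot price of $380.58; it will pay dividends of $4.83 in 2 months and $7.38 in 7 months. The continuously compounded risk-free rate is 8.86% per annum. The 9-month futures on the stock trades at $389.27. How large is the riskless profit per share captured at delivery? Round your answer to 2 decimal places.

$4.88 per share

PV(dividends) I = 4.83·e^(−0.0886·2/12) + 7.38·e^(−0.0886·7/12) = 11.7675
Fair futures F* = (S − I)·e^(rT) = (380.58 − 11.7675)·e^0.066450 = 368.8125 × 1.068708 = 394.1529
Market $389.27 < fair 394.1529: forward underpriced → reverse cash-and-carry (short the stock, invest proceeds at r, pay the dividends, go long the forward).
Profit at T = |F_mkt − F*| = |389.27 − 394.1529| = $4.88 per share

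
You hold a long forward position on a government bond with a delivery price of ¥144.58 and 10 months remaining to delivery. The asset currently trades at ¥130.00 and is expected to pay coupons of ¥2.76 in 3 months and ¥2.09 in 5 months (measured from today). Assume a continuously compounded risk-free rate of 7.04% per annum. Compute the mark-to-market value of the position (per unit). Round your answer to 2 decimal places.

-¥11.08

PV(remaining coupons) I = 2.76·e^(−0.0704·3/12) + 2.09·e^(−0.0704·5/12) = 4.7414
Current forward F = (S − I)·e^(rT) = (130.00 − 4.7414)·e^(0.0704·10/12) = 125.2586 × 1.060422 = 132.8270
Value (long) = (F − K)·e^(−rT) = (132.8270 − 144.58) × 0.943021 = -11.0833
Value = -¥11.08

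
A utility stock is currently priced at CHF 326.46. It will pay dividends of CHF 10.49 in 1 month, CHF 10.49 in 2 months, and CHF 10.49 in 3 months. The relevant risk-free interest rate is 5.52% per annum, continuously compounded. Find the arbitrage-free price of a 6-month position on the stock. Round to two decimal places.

CHF 303.54

PV(dividends) I = 10.49·e^(−0.0552·1/12) + 10.49·e^(−0.0552·2/12) + 10.49·e^(−0.0552·3/12)
I = 10.4419 + 10.3939 + 10.3462 = 31.1820
F = (S − I)·e^(rT) = (326.46 − 31.1820) · e^(0.0552·6/12)
= 295.2780 · e^0.027600 = 295.2780 × 1.027984 = CHF 303.54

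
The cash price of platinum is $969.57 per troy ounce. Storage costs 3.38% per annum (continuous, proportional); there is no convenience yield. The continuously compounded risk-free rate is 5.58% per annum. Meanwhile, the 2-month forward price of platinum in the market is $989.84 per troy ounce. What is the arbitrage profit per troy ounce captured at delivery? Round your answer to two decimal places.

Fair forward: F* = S·e^(carry·T), with carry = (r + u) = 0.0558 + 0.0338 = 0.0896
F* = 969.57 · e^(0.0896 × 2/12) = 969.57 · e^0.014933 = 969.57 × 1.015045 = $984.1572
Market $989.84 > fair $984.1572: forward overpriced → cash-and-carry (buy spot, short the forward).
At maturity, profit = |F_mkt − F*| = |989.84 − 984.1572| = $5.68 per troy ounce

$5.68 per troy ounce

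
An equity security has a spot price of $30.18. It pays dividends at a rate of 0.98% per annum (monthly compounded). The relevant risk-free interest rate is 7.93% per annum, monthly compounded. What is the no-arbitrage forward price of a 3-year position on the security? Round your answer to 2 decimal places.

F = S · (1+r/12)^(12T) / (1+q/12)^(12T)
= 30.18 × 1.267590 / 1.029824 = 30.18 × 1.230880
F = $37.15

$37.15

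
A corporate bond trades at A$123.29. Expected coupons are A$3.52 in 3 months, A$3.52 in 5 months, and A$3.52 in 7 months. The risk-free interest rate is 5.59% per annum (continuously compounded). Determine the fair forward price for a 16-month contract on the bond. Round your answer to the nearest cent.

A$121.71

PV(coupons) I = 3.52·e^(−0.0559·3/12) + 3.52·e^(−0.0559·5/12) + 3.52·e^(−0.0559·7/12)
I = 3.4712 + 3.4390 + 3.4071 = 10.3173
F = (S − I)·e^(rT) = (123.29 − 10.3173) · e^(0.0559·16/12)
= 112.9727 · e^0.074533 = 112.9727 × 1.077381 = A$121.71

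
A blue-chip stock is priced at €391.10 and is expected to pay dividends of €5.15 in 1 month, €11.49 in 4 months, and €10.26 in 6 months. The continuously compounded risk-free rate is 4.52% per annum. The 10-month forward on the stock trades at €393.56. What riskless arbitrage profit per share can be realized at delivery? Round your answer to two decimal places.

PV(dividends) I = 5.15·e^(−0.0452·1/12) + 11.49·e^(−0.0452·4/12) + 10.26·e^(−0.0452·6/12) = 26.4795
Fair forward F* = (S − I)·e^(rT) = (391.10 − 26.4795)·e^0.037667 = 364.6205 × 1.038385 = 378.6165
Market €393.56 > fair 378.6165: forward overpriced → cash-and-carry (borrow at r, buy the stock and collect the dividends, short the forward).
Profit at T = |F_mkt − F*| = |393.56 − 378.6165| = €14.94 per share

€14.94 per share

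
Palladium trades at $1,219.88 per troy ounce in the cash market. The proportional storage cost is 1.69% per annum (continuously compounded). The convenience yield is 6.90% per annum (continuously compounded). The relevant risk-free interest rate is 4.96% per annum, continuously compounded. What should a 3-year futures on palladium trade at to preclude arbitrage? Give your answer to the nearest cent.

Net carry = r + u − y = 0.0496 + 0.0169 − 0.0690 = -0.0025
F = S·e^((r+u−y)T) = 1219.88 · e^(-0.0025 × 3) = 1219.88 · e^-0.00750000
= 1219.88 × 0.99252805 = $1,210.77 per troy ounce

$1,210.77 per troy ounce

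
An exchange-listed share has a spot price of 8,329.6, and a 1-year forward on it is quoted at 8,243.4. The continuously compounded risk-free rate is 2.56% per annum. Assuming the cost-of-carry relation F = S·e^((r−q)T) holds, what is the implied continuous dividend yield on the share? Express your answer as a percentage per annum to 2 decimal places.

3.60%

From F = S·e^((r−q)T): (r − q) = ln(F/S)/T
ln(8243.4/8329.6) = ln(0.989651) = -0.010403
(r − q) = -0.010403 / (1) = -0.010403
q = r − ln(F/S)/T = 0.0256 + 0.010403 = 0.036003
q = 3.60%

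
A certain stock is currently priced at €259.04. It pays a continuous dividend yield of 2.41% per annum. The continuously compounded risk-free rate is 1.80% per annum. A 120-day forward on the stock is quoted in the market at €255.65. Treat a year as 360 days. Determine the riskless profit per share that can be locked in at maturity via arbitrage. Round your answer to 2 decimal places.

Fair forward: F* = S·e^(carry·T), with carry = (r − q) = 0.0180 − 0.0241 = -0.0061
F* = 259.04 · e^(-0.0061 × 120/360) = 259.04 · e^-0.002033 = 259.04 × 0.997969 = €258.5139
Market €255.65 < fair €258.5139: forward underpriced → reverse cash-and-carry (short spot, go long the forward).
At maturity, profit = |F_mkt − F*| = |255.65 − 258.5139| = €2.86 per share

€2.86 per share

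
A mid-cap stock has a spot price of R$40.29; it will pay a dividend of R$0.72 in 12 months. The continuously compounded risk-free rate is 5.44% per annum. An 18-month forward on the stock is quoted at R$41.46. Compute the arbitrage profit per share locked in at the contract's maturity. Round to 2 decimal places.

PV(dividends) I = 0.72·e^(−0.0544·12/12) = 0.6819
Fair forward F* = (S − I)·e^(rT) = (40.29 − 0.6819)·e^0.081600 = 39.6081 × 1.085022 = 42.9757
Market R$41.46 < fair 42.9757: forward underpriced → reverse cash-and-carry (short the stock, invest proceeds at r, pay the dividends, go long the forward).
Profit at T = |F_mkt − F*| = |41.46 − 42.9757| = R$1.52 per share

R$1.52 per share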